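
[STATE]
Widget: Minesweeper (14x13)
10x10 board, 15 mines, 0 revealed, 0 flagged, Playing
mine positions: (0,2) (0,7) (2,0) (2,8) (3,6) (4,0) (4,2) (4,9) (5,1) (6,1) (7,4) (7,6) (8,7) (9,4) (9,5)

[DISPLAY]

■■■■■■■■■■    
■■■■■■■■■■    
■■■■■■■■■■    
■■■■■■■■■■    
■■■■■■■■■■    
■■■■■■■■■■    
■■■■■■■■■■    
■■■■■■■■■■    
■■■■■■■■■■    
■■■■■■■■■■    
              
              
              


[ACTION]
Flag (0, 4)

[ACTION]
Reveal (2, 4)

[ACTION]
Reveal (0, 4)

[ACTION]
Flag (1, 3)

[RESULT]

■■■1  1■■■    
■211  1■■■    
■1   11■■■    
■311 1■■■■    
■■■1 1111■    
■■■1    11    
■■■11211      
■■■■■■■21     
■■■■■■■■1     
■■■■■■■■1     
              
              
              


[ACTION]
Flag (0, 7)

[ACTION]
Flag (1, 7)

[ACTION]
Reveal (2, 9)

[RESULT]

■■■1  1⚑■■    
■211  1⚑■■    
■1   11■■1    
■311 1■■■■    
■■■1 1111■    
■■■1    11    
■■■11211      
■■■■■■■21     
■■■■■■■■1     
■■■■■■■■1     
              
              
              


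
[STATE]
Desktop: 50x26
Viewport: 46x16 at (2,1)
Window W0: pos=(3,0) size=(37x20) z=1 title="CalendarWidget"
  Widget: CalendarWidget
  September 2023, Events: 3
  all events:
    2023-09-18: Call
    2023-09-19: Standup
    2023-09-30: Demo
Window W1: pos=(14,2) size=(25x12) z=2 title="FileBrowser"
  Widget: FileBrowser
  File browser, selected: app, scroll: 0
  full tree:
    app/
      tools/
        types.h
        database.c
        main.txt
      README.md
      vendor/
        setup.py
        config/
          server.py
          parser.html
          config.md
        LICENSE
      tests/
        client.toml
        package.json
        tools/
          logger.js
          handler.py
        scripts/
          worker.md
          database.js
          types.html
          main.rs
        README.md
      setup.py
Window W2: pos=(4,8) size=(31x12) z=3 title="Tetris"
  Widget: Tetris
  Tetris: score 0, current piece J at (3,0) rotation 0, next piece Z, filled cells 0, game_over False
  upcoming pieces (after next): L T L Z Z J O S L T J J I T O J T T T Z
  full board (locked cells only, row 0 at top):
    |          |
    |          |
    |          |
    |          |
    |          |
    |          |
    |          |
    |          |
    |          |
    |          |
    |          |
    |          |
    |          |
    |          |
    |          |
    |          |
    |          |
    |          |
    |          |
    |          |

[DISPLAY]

 ┃ CalendarWidget                    ┃        
 ┠──────────┏━━━━━━━━━━━━━━━━━━━━━━━┓┨        
 ┃          ┃ FileBrowser           ┃┃        
 ┃Mo Tu We T┠───────────────────────┨┃        
 ┃          ┃> [-] app/             ┃┃        
 ┃ 4  5  6  ┃    [+] tools/         ┃┃        
 ┃11 12 13 1┃    README.md          ┃┃        
 ┃┏━━━━━━━━━━━━━━━━━━━━━━━━━━━━━┓   ┃┃        
 ┃┃ Tetris                      ┃   ┃┃        
 ┃┠─────────────────────────────┨   ┃┃        
 ┃┃          │Next:             ┃   ┃┃        
 ┃┃          │▓▓                ┃   ┃┃        
 ┃┃          │ ▓▓               ┃━━━┛┃        
 ┃┃          │                  ┃    ┃        
 ┃┃          │                  ┃    ┃        
 ┃┃          │                  ┃    ┃        


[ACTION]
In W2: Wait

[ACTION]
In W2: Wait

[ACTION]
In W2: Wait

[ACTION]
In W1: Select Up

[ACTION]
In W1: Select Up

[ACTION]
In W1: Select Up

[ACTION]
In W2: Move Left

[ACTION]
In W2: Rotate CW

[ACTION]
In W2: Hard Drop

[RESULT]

 ┃ CalendarWidget                    ┃        
 ┠──────────┏━━━━━━━━━━━━━━━━━━━━━━━┓┨        
 ┃          ┃ FileBrowser           ┃┃        
 ┃Mo Tu We T┠───────────────────────┨┃        
 ┃          ┃> [-] app/             ┃┃        
 ┃ 4  5  6  ┃    [+] tools/         ┃┃        
 ┃11 12 13 1┃    README.md          ┃┃        
 ┃┏━━━━━━━━━━━━━━━━━━━━━━━━━━━━━┓   ┃┃        
 ┃┃ Tetris                      ┃   ┃┃        
 ┃┠─────────────────────────────┨   ┃┃        
 ┃┃          │Next:             ┃   ┃┃        
 ┃┃          │  ▒               ┃   ┃┃        
 ┃┃          │▒▒▒               ┃━━━┛┃        
 ┃┃          │                  ┃    ┃        
 ┃┃          │                  ┃    ┃        
 ┃┃  ██      │                  ┃    ┃        


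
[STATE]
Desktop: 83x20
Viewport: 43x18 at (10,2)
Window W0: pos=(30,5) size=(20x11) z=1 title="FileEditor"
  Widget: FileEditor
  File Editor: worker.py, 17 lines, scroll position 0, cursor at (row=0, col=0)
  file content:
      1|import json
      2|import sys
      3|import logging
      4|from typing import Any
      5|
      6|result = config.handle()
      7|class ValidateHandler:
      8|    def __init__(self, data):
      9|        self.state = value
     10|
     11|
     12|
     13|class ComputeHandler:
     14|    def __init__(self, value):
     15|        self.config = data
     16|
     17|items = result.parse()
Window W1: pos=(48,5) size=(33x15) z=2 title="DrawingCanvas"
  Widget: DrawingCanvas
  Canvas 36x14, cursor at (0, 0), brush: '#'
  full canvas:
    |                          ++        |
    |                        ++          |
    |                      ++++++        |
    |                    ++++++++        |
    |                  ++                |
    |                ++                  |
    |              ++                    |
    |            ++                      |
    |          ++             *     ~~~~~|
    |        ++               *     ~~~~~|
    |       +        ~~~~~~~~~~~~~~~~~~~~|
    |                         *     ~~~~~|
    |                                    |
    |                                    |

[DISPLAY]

                                           
                                           
                                           
                    ┏━━━━━━━━━━━━━━━━━┏━━━━
                    ┃ FileEditor      ┃ Dra
                    ┠─────────────────┠────
                    ┃█mport json      ┃+   
                    ┃import sys       ┃    
                    ┃import logging   ┃    
                    ┃from typing impor┃    
                    ┃                 ┃    
                    ┃result = config.h┃    
                    ┃class ValidateHan┃    
                    ┗━━━━━━━━━━━━━━━━━┃    
                                      ┃    
                                      ┃    
                                      ┃    
                                      ┗━━━━


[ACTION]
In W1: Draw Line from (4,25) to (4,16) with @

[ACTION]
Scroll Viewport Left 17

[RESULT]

                                           
                                           
                                           
                              ┏━━━━━━━━━━━━
                              ┃ FileEditor 
                              ┠────────────
                              ┃█mport json 
                              ┃import sys  
                              ┃import loggi
                              ┃from typing 
                              ┃            
                              ┃result = con
                              ┃class Valida
                              ┗━━━━━━━━━━━━
                                           
                                           
                                           
                                           


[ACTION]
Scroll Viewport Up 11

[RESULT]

                                           
                                           
                                           
                                           
                                           
                              ┏━━━━━━━━━━━━
                              ┃ FileEditor 
                              ┠────────────
                              ┃█mport json 
                              ┃import sys  
                              ┃import loggi
                              ┃from typing 
                              ┃            
                              ┃result = con
                              ┃class Valida
                              ┗━━━━━━━━━━━━
                                           
                                           


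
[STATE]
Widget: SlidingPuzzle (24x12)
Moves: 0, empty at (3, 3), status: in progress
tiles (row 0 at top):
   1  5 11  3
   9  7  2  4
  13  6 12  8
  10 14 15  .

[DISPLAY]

┌────┬────┬────┬────┐   
│  1 │  5 │ 11 │  3 │   
├────┼────┼────┼────┤   
│  9 │  7 │  2 │  4 │   
├────┼────┼────┼────┤   
│ 13 │  6 │ 12 │  8 │   
├────┼────┼────┼────┤   
│ 10 │ 14 │ 15 │    │   
└────┴────┴────┴────┘   
Moves: 0                
                        
                        


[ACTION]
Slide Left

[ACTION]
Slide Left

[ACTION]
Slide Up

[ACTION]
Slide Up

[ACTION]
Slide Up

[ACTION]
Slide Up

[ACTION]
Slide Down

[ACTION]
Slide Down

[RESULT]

┌────┬────┬────┬────┐   
│  1 │  5 │ 11 │  3 │   
├────┼────┼────┼────┤   
│  9 │  7 │  2 │    │   
├────┼────┼────┼────┤   
│ 13 │  6 │ 12 │  4 │   
├────┼────┼────┼────┤   
│ 10 │ 14 │ 15 │  8 │   
└────┴────┴────┴────┘   
Moves: 2                
                        
                        


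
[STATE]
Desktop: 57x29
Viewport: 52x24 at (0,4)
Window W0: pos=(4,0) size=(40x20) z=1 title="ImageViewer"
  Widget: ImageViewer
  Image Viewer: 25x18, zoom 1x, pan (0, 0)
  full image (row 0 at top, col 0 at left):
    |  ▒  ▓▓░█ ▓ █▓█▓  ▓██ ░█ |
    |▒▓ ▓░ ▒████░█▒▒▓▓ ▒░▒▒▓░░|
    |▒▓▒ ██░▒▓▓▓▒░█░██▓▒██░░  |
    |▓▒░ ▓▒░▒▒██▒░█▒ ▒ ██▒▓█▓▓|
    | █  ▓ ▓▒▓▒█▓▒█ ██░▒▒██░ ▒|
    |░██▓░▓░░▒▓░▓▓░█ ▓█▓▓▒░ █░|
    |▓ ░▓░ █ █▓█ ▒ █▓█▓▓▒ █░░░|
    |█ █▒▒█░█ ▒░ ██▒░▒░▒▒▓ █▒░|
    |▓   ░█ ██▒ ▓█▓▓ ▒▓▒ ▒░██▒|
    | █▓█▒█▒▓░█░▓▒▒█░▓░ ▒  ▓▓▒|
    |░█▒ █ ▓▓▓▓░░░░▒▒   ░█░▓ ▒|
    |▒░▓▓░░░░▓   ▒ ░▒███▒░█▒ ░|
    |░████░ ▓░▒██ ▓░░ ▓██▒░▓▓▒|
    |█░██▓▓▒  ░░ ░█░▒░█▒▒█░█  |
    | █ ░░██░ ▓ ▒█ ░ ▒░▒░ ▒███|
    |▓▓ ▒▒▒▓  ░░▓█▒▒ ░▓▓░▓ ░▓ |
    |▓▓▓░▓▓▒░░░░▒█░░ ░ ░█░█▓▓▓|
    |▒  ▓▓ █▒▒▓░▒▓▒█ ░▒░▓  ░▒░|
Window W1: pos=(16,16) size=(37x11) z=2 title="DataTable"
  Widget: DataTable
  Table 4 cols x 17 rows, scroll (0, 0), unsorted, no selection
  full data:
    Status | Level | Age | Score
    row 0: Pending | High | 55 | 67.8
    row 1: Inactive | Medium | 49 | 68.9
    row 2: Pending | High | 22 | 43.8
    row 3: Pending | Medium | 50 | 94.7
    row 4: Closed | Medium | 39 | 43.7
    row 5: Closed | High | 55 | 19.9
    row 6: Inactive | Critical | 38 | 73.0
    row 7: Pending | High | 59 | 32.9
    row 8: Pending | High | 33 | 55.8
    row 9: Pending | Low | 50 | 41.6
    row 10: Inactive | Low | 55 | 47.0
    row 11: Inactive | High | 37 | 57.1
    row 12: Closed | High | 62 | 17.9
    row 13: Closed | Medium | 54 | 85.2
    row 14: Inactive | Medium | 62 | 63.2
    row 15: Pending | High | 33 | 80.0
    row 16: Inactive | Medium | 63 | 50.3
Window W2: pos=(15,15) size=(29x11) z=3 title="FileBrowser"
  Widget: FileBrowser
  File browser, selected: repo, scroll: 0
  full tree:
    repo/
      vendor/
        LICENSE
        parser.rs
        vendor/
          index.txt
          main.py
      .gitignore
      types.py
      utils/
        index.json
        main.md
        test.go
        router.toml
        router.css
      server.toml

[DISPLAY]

    ┃▒▓ ▓░ ▒████░█▒▒▓▓ ▒░▒▒▓░░             ┃        
    ┃▒▓▒ ██░▒▓▓▓▒░█░██▓▒██░░               ┃        
    ┃▓▒░ ▓▒░▒▒██▒░█▒ ▒ ██▒▓█▓▓             ┃        
    ┃ █  ▓ ▓▒▓▒█▓▒█ ██░▒▒██░ ▒             ┃        
    ┃░██▓░▓░░▒▓░▓▓░█ ▓█▓▓▒░ █░             ┃        
    ┃▓ ░▓░ █ █▓█ ▒ █▓█▓▓▒ █░░░             ┃        
    ┃█ █▒▒█░█ ▒░ ██▒░▒░▒▒▓ █▒░             ┃        
    ┃▓   ░█ ██▒ ▓█▓▓ ▒▓▒ ▒░██▒             ┃        
    ┃ █▓█▒█▒▓░█░▓▒▒█░▓░ ▒  ▓▓▒             ┃        
    ┃░█▒ █ ▓▓▓▓░░░░▒▒   ░█░▓ ▒             ┃        
    ┃▒░▓▓░░░░▓   ▒ ░▒███▒░█▒ ░             ┃        
    ┃░████░ ▓░▒┏━━━━━━━━━━━━━━━━━━━━━━━━━━━┓        
    ┃█░██▓▓▒  ░┃ FileBrowser               ┃━━━━━━━━
    ┃ █ ░░██░ ▓┠───────────────────────────┨        
    ┃▓▓ ▒▒▒▓  ░┃> [-] repo/                ┃────────
    ┗━━━━━━━━━━┃    [+] vendor/            ┃        
               ┃    .gitignore             ┃        
               ┃    types.py               ┃        
               ┃    [+] utils/             ┃        
               ┃    server.toml            ┃        
               ┃                           ┃        
               ┗━━━━━━━━━━━━━━━━━━━━━━━━━━━┛        
                ┗━━━━━━━━━━━━━━━━━━━━━━━━━━━━━━━━━━━
                                                    


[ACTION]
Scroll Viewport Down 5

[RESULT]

    ┃▒▓▒ ██░▒▓▓▓▒░█░██▓▒██░░               ┃        
    ┃▓▒░ ▓▒░▒▒██▒░█▒ ▒ ██▒▓█▓▓             ┃        
    ┃ █  ▓ ▓▒▓▒█▓▒█ ██░▒▒██░ ▒             ┃        
    ┃░██▓░▓░░▒▓░▓▓░█ ▓█▓▓▒░ █░             ┃        
    ┃▓ ░▓░ █ █▓█ ▒ █▓█▓▓▒ █░░░             ┃        
    ┃█ █▒▒█░█ ▒░ ██▒░▒░▒▒▓ █▒░             ┃        
    ┃▓   ░█ ██▒ ▓█▓▓ ▒▓▒ ▒░██▒             ┃        
    ┃ █▓█▒█▒▓░█░▓▒▒█░▓░ ▒  ▓▓▒             ┃        
    ┃░█▒ █ ▓▓▓▓░░░░▒▒   ░█░▓ ▒             ┃        
    ┃▒░▓▓░░░░▓   ▒ ░▒███▒░█▒ ░             ┃        
    ┃░████░ ▓░▒┏━━━━━━━━━━━━━━━━━━━━━━━━━━━┓        
    ┃█░██▓▓▒  ░┃ FileBrowser               ┃━━━━━━━━
    ┃ █ ░░██░ ▓┠───────────────────────────┨        
    ┃▓▓ ▒▒▒▓  ░┃> [-] repo/                ┃────────
    ┗━━━━━━━━━━┃    [+] vendor/            ┃        
               ┃    .gitignore             ┃        
               ┃    types.py               ┃        
               ┃    [+] utils/             ┃        
               ┃    server.toml            ┃        
               ┃                           ┃        
               ┗━━━━━━━━━━━━━━━━━━━━━━━━━━━┛        
                ┗━━━━━━━━━━━━━━━━━━━━━━━━━━━━━━━━━━━
                                                    
                                                    


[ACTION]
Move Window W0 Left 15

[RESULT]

┃▒▓▒ ██░▒▓▓▓▒░█░██▓▒██░░               ┃            
┃▓▒░ ▓▒░▒▒██▒░█▒ ▒ ██▒▓█▓▓             ┃            
┃ █  ▓ ▓▒▓▒█▓▒█ ██░▒▒██░ ▒             ┃            
┃░██▓░▓░░▒▓░▓▓░█ ▓█▓▓▒░ █░             ┃            
┃▓ ░▓░ █ █▓█ ▒ █▓█▓▓▒ █░░░             ┃            
┃█ █▒▒█░█ ▒░ ██▒░▒░▒▒▓ █▒░             ┃            
┃▓   ░█ ██▒ ▓█▓▓ ▒▓▒ ▒░██▒             ┃            
┃ █▓█▒█▒▓░█░▓▒▒█░▓░ ▒  ▓▓▒             ┃            
┃░█▒ █ ▓▓▓▓░░░░▒▒   ░█░▓ ▒             ┃            
┃▒░▓▓░░░░▓   ▒ ░▒███▒░█▒ ░             ┃            
┃░████░ ▓░▒██ ▓┏━━━━━━━━━━━━━━━━━━━━━━━━━━━┓        
┃█░██▓▓▒  ░░ ░█┃ FileBrowser               ┃━━━━━━━━
┃ █ ░░██░ ▓ ▒█ ┠───────────────────────────┨        
┃▓▓ ▒▒▒▓  ░░▓█▒┃> [-] repo/                ┃────────
┗━━━━━━━━━━━━━━┃    [+] vendor/            ┃        
               ┃    .gitignore             ┃        
               ┃    types.py               ┃        
               ┃    [+] utils/             ┃        
               ┃    server.toml            ┃        
               ┃                           ┃        
               ┗━━━━━━━━━━━━━━━━━━━━━━━━━━━┛        
                ┗━━━━━━━━━━━━━━━━━━━━━━━━━━━━━━━━━━━
                                                    
                                                    


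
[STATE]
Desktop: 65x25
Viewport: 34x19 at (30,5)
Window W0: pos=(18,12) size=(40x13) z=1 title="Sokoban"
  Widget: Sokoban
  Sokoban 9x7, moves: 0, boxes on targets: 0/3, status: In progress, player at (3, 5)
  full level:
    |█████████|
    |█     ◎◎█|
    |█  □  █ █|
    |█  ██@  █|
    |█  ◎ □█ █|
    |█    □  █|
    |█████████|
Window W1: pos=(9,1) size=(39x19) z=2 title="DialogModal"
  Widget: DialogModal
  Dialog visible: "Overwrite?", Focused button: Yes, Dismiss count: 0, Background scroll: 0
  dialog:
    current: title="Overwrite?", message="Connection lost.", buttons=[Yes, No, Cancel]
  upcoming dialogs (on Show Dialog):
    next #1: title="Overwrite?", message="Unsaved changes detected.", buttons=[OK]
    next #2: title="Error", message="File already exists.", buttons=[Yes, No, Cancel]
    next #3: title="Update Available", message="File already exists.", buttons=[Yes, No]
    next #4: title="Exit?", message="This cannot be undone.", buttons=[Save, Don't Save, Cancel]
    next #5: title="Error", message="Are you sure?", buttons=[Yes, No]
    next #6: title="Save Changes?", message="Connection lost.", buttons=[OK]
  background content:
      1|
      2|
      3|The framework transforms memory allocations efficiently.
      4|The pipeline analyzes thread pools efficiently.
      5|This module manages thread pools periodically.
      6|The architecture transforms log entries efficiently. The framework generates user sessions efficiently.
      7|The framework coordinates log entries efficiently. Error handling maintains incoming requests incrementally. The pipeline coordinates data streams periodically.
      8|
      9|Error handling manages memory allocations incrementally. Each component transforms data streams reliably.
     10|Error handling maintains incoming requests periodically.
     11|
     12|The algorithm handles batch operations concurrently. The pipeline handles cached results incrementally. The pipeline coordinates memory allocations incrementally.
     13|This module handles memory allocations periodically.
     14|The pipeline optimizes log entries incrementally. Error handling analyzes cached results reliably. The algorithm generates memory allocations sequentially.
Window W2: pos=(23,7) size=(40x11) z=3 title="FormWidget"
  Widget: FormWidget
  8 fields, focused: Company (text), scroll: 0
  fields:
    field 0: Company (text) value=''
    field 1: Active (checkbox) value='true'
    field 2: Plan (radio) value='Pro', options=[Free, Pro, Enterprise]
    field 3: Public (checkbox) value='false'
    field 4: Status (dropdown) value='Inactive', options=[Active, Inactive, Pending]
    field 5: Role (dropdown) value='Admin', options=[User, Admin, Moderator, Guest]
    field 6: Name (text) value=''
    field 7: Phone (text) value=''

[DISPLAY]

                 ┃                
orms memory alloc┃                
━━━━━━━━━━━━━━━━━━━━━━━━━━━━━━━━┓ 
idget                           ┃ 
────────────────────────────────┨ 
any:    [                      ]┃ 
ve:     [x]                     ┃ 
:       ( ) Free  (●) Pro  ( ) E┃ 
ic:     [ ]                     ┃ 
us:     [Inactive             ▼]┃ 
:       [Admin                ▼]┃ 
:       [                      ]┃ 
━━━━━━━━━━━━━━━━━━━━━━━━━━━━━━━━┛ 
                 ┃         ┃      
━━━━━━━━━━━━━━━━━┛         ┃      
                           ┃      
                           ┃      
/3                         ┃      
                           ┃      


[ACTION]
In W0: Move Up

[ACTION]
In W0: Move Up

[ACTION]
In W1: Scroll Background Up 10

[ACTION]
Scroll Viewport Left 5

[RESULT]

                      ┃           
ransforms memory alloc┃           
━━━━━━━━━━━━━━━━━━━━━━━━━━━━━━━━━━
FormWidget                        
──────────────────────────────────
 Company:    [                    
 Active:     [x]                  
 Plan:       ( ) Free  (●) Pro  ( 
 Public:     [ ]                  
 Status:     [Inactive            
 Role:       [Admin               
 Name:       [                    
━━━━━━━━━━━━━━━━━━━━━━━━━━━━━━━━━━
                      ┃         ┃ 
━━━━━━━━━━━━━━━━━━━━━━┛         ┃ 
  █                             ┃ 
███                             ┃ 
 2  0/3                         ┃ 
                                ┃ 


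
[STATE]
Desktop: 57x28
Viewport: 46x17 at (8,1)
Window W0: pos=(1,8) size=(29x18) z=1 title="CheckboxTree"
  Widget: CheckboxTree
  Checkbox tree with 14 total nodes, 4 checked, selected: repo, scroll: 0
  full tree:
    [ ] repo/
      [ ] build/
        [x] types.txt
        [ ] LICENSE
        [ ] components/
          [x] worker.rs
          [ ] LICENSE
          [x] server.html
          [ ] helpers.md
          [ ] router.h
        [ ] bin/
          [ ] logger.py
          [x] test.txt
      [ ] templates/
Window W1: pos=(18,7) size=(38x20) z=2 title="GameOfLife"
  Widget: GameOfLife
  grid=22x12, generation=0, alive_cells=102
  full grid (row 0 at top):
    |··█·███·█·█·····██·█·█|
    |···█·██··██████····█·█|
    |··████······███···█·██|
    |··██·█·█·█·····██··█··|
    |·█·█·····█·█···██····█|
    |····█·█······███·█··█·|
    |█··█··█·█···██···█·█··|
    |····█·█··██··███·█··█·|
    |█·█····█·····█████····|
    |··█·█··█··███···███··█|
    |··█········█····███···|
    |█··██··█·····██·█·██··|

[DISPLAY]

                                              
                                              
                                              
                                              
                                              
                                              
          ┏━━━━━━━━━━━━━━━━━━━━━━━━━━━━━━━━━━━
━━━━━━━━━━┃ GameOfLife                        
boxTree   ┠───────────────────────────────────
──────────┃Gen: 0                             
epo/      ┃··█·███·█·█·····██·█·█             
 build/   ┃···█·██··██████····█·█             
x] types.t┃··████······███···█·██             
 ] LICENSE┃··██·█·█·█·····██··█··             
-] compone┃·█·█·····█·█···██····█             
 [x] worke┃····█·█······███·█··█·             
 [ ] LICEN┃█··█··█·█···██···█·█··             


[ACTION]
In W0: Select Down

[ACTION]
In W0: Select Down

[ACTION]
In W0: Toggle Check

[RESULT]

                                              
                                              
                                              
                                              
                                              
                                              
          ┏━━━━━━━━━━━━━━━━━━━━━━━━━━━━━━━━━━━
━━━━━━━━━━┃ GameOfLife                        
boxTree   ┠───────────────────────────────────
──────────┃Gen: 0                             
epo/      ┃··█·███·█·█·····██·█·█             
 build/   ┃···█·██··██████····█·█             
 ] types.t┃··████······███···█·██             
 ] LICENSE┃··██·█·█·█·····██··█··             
-] compone┃·█·█·····█·█···██····█             
 [x] worke┃····█·█······███·█··█·             
 [ ] LICEN┃█··█··█·█···██···█·█··             


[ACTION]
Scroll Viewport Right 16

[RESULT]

                                              
                                              
                                              
                                              
                                              
                                              
       ┏━━━━━━━━━━━━━━━━━━━━━━━━━━━━━━━━━━━━┓ 
━━━━━━━┃ GameOfLife                         ┃ 
Tree   ┠────────────────────────────────────┨ 
───────┃Gen: 0                              ┃ 
/      ┃··█·███·█·█·····██·█·█              ┃ 
ild/   ┃···█·██··██████····█·█              ┃ 
types.t┃··████······███···█·██              ┃ 
LICENSE┃··██·█·█·█·····██··█··              ┃ 
compone┃·█·█·····█·█···██····█              ┃ 
] worke┃····█·█······███·█··█·              ┃ 
] LICEN┃█··█··█·█···██···█·█··              ┃ 


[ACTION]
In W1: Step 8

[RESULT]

                                              
                                              
                                              
                                              
                                              
                                              
       ┏━━━━━━━━━━━━━━━━━━━━━━━━━━━━━━━━━━━━┓ 
━━━━━━━┃ GameOfLife                         ┃ 
Tree   ┠────────────────────────────────────┨ 
───────┃Gen: 8                              ┃ 
/      ┃·········█······██····              ┃ 
ild/   ┃········█····█··█████·              ┃ 
types.t┃····██·████···██······              ┃ 
LICENSE┃·····███··············              ┃ 
compone┃····█·····██····█·····              ┃ 
] worke┃···██······█··········              ┃ 
] LICEN┃···········██···█·█···              ┃ 


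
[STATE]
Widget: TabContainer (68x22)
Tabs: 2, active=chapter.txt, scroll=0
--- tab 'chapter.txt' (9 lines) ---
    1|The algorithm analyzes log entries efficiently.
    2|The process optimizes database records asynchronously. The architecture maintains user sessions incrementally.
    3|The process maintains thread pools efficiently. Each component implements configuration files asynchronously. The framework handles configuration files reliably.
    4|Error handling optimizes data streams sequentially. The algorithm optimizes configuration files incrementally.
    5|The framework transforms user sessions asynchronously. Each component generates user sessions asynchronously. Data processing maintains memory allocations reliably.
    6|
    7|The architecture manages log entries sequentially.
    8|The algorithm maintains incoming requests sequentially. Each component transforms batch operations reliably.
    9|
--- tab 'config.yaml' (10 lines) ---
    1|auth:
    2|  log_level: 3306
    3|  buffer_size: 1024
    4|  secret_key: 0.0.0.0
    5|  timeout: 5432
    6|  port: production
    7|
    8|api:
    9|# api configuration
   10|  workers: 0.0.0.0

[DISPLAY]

[chapter.txt]│ config.yaml                                          
────────────────────────────────────────────────────────────────────
The algorithm analyzes log entries efficiently.                     
The process optimizes database records asynchronously. The architect
The process maintains thread pools efficiently. Each component imple
Error handling optimizes data streams sequentially. The algorithm op
The framework transforms user sessions asynchronously. Each componen
                                                                    
The architecture manages log entries sequentially.                  
The algorithm maintains incoming requests sequentially. Each compone
                                                                    
                                                                    
                                                                    
                                                                    
                                                                    
                                                                    
                                                                    
                                                                    
                                                                    
                                                                    
                                                                    
                                                                    


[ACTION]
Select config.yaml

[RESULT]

 chapter.txt │[config.yaml]                                         
────────────────────────────────────────────────────────────────────
auth:                                                               
  log_level: 3306                                                   
  buffer_size: 1024                                                 
  secret_key: 0.0.0.0                                               
  timeout: 5432                                                     
  port: production                                                  
                                                                    
api:                                                                
# api configuration                                                 
  workers: 0.0.0.0                                                  
                                                                    
                                                                    
                                                                    
                                                                    
                                                                    
                                                                    
                                                                    
                                                                    
                                                                    
                                                                    


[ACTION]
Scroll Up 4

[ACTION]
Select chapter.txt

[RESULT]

[chapter.txt]│ config.yaml                                          
────────────────────────────────────────────────────────────────────
The algorithm analyzes log entries efficiently.                     
The process optimizes database records asynchronously. The architect
The process maintains thread pools efficiently. Each component imple
Error handling optimizes data streams sequentially. The algorithm op
The framework transforms user sessions asynchronously. Each componen
                                                                    
The architecture manages log entries sequentially.                  
The algorithm maintains incoming requests sequentially. Each compone
                                                                    
                                                                    
                                                                    
                                                                    
                                                                    
                                                                    
                                                                    
                                                                    
                                                                    
                                                                    
                                                                    
                                                                    


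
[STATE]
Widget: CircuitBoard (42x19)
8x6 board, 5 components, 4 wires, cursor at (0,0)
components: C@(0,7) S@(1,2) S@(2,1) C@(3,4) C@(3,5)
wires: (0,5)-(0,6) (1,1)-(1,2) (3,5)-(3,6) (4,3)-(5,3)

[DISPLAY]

   0 1 2 3 4 5 6 7                        
0  [.]                  · ─ ·   C         
                                          
1       · ─ S                             
                                          
2       S                                 
                                          
3                   C   C ─ ·             
                                          
4               ·                         
                │                         
5               ·                         
Cursor: (0,0)                             
                                          
                                          
                                          
                                          
                                          
                                          


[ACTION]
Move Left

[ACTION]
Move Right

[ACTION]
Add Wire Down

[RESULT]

   0 1 2 3 4 5 6 7                        
0      [.]              · ─ ·   C         
        │                                 
1       · ─ S                             
                                          
2       S                                 
                                          
3                   C   C ─ ·             
                                          
4               ·                         
                │                         
5               ·                         
Cursor: (0,1)                             
                                          
                                          
                                          
                                          
                                          
                                          


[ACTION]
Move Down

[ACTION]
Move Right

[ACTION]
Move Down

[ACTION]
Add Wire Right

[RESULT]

   0 1 2 3 4 5 6 7                        
0       ·               · ─ ·   C         
        │                                 
1       · ─ S                             
                                          
2       S  [.]─ ·                         
                                          
3                   C   C ─ ·             
                                          
4               ·                         
                │                         
5               ·                         
Cursor: (2,2)                             
                                          
                                          
                                          
                                          
                                          
                                          
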